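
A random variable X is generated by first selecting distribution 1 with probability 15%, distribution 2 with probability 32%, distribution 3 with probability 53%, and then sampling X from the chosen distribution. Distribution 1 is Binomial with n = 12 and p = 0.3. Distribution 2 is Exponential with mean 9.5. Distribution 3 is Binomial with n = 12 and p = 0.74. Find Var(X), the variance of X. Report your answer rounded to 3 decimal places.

Per component, 1: μ=3.6, E[X²]=15.48; 2: μ=9.5, E[X²]=180.5; 3: μ=8.88, E[X²]=81.1632.
E[X] = 0.15·3.6 + 0.32·9.5 + 0.53·8.88 = 8.2864.
E[X²] = 0.15·15.48 + 0.32·180.5 + 0.53·81.1632 = 103.098.
Var(X) = E[X²] − (E[X])² = 103.098 − 68.6644 = 34.4341.

34.434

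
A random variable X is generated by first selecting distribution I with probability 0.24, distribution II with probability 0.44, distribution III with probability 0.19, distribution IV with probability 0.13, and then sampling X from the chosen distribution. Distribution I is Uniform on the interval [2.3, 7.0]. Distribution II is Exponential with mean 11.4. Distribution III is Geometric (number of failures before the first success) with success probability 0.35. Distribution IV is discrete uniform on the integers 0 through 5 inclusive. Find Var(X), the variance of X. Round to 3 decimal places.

76.477

Per component, I: μ=4.65, E[X²]=23.4633; II: μ=11.4, E[X²]=259.92; III: μ=1.85714, E[X²]=8.7551; IV: μ=2.5, E[X²]=9.16667.
E[X] = 0.24·4.65 + 0.44·11.4 + 0.19·1.85714 + 0.13·2.5 = 6.80986.
E[X²] = 0.24·23.4633 + 0.44·259.92 + 0.19·8.7551 + 0.13·9.16667 = 122.851.
Var(X) = E[X²] − (E[X])² = 122.851 − 46.3742 = 76.477.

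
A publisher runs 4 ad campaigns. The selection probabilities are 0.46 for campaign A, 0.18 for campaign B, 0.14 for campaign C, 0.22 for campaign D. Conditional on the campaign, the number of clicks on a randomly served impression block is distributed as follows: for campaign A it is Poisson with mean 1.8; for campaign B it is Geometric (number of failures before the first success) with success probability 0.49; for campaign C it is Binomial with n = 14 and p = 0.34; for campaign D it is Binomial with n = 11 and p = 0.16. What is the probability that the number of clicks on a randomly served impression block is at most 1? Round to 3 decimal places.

0.450

Conditional on each campaign, P(X ≤ 1): A: 0.462837; B: 0.7399; C: 0.0244383; D: 0.454743.
By total probability, P(X ≤ 1) = 0.46·0.462837 + 0.18·0.7399 + 0.14·0.0244383 + 0.22·0.454743 = 0.449552.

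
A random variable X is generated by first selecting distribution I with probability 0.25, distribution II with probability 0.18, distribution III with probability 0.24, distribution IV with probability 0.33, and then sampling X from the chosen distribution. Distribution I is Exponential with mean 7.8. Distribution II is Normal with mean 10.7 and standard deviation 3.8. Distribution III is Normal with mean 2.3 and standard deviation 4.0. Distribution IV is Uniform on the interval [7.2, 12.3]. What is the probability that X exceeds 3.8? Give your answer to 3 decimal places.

0.742

Conditional on each component, P(X > 3.8): I: 0.614357; II: 0.965299; III: 0.35383; IV: 1.
By total probability, P(X > 3.8) = 0.25·0.614357 + 0.18·0.965299 + 0.24·0.35383 + 0.33·1 = 0.742262.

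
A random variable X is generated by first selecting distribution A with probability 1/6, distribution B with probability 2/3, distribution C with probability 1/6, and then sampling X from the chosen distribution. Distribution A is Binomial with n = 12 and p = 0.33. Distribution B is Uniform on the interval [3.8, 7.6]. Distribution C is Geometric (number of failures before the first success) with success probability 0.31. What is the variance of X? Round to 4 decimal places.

Per component, A: μ=3.96, E[X²]=18.3348; B: μ=5.7, E[X²]=33.6933; C: μ=2.22581, E[X²]=12.1342.
E[X] = 0.166667·3.96 + 0.666667·5.7 + 0.166667·2.22581 = 4.83097.
E[X²] = 0.166667·18.3348 + 0.666667·33.6933 + 0.166667·12.1342 = 27.5404.
Var(X) = E[X²] − (E[X])² = 27.5404 − 23.3382 = 4.20215.

4.2021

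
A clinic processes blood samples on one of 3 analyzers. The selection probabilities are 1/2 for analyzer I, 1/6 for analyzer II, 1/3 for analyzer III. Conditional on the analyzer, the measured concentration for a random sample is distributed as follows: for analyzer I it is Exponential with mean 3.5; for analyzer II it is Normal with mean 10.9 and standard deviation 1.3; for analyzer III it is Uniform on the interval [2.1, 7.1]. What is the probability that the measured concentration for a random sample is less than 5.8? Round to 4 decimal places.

Conditional on each analyzer, P(X < 5.8): I: 0.809317; II: 4.37126e-05; III: 0.74.
By total probability, P(X < 5.8) = 0.5·0.809317 + 0.166667·4.37126e-05 + 0.333333·0.74 = 0.651332.

0.6513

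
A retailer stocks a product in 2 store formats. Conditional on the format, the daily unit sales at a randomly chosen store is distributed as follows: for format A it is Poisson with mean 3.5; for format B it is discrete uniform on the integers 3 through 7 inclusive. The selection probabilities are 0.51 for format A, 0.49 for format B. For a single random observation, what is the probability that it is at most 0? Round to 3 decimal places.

Conditional on each format, P(X ≤ 0): A: 0.0301974; B: 0.
By total probability, P(X ≤ 0) = 0.51·0.0301974 + 0.49·0 = 0.0154007.

0.015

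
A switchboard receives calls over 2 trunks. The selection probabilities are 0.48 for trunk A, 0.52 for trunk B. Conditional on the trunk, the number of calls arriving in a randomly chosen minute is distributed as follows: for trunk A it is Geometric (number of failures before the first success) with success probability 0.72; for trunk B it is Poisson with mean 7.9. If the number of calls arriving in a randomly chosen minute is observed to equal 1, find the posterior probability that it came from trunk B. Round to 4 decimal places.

0.0155

Likelihoods P(X=1 | ·): A: 0.2016; B: 0.00292887.
Posterior ∝ prior × likelihood. Numerator for B: 0.52·0.00292887 = 0.00152301.
Normalizing constant: 0.48·0.2016 + 0.52·0.00292887 = 0.098291.
P(B | observation) = 0.00152301 / 0.098291 = 0.015495.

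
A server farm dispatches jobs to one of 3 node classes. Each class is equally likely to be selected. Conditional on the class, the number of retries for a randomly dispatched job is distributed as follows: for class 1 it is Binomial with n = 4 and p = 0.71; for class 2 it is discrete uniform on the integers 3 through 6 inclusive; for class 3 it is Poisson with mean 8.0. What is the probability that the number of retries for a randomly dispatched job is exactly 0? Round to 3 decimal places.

0.002

Conditional on each class, P(X = 0): 1: 0.00707281; 2: 0; 3: 0.000335463.
By total probability, P(X = 0) = 0.333333·0.00707281 + 0.333333·0 + 0.333333·0.000335463 = 0.00246942.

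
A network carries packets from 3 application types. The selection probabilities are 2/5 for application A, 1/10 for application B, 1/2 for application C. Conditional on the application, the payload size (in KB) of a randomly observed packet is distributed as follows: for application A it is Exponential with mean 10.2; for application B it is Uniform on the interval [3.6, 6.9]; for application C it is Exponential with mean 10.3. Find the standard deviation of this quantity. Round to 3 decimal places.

Per component, A: μ=10.2, E[X²]=208.08; B: μ=5.25, E[X²]=28.47; C: μ=10.3, E[X²]=212.18.
E[X] = 0.4·10.2 + 0.1·5.25 + 0.5·10.3 = 9.755.
E[X²] = 0.4·208.08 + 0.1·28.47 + 0.5·212.18 = 192.169.
Var(X) = E[X²] − (E[X])² = 192.169 − 95.16 = 97.009.
SD(X) = √97.009 = 9.84931.

9.849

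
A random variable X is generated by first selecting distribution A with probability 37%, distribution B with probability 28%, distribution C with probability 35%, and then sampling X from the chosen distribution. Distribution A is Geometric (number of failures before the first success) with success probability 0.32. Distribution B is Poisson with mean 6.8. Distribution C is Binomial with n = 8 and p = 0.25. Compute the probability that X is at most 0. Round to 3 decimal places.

Conditional on each component, P(X ≤ 0): A: 0.32; B: 0.00111378; C: 0.100113.
By total probability, P(X ≤ 0) = 0.37·0.32 + 0.28·0.00111378 + 0.35·0.100113 = 0.153751.

0.154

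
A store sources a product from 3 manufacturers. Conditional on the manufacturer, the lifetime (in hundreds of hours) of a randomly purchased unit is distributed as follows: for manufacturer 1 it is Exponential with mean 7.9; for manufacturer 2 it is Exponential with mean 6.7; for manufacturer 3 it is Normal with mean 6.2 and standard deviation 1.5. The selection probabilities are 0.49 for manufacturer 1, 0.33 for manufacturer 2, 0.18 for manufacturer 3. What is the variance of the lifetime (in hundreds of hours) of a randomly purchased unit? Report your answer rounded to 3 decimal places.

Per component, 1: μ=7.9, E[X²]=124.82; 2: μ=6.7, E[X²]=89.78; 3: μ=6.2, E[X²]=40.69.
E[X] = 0.49·7.9 + 0.33·6.7 + 0.18·6.2 = 7.198.
E[X²] = 0.49·124.82 + 0.33·89.78 + 0.18·40.69 = 98.1134.
Var(X) = E[X²] − (E[X])² = 98.1134 − 51.8112 = 46.3022.

46.302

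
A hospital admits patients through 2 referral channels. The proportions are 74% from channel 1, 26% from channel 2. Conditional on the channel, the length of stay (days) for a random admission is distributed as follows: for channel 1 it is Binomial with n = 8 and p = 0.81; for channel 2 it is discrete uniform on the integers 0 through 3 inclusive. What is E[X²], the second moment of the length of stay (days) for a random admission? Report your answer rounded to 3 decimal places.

32.894

For each component E[X²] = Var + (mean)², giving 1: 43.2216; 2: 3.5.
Overall E[X²] = 0.74·43.2216 + 0.26·3.5 = 32.894.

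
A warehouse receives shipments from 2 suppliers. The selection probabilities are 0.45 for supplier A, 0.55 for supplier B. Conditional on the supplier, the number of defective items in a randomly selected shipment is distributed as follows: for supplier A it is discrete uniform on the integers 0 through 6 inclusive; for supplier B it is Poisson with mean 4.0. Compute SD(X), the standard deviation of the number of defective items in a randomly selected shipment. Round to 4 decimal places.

2.0609

Per component, A: μ=3, E[X²]=13; B: μ=4, E[X²]=20.
E[X] = 0.45·3 + 0.55·4 = 3.55.
E[X²] = 0.45·13 + 0.55·20 = 16.85.
Var(X) = E[X²] − (E[X])² = 16.85 − 12.6025 = 4.2475.
SD(X) = √4.2475 = 2.06095.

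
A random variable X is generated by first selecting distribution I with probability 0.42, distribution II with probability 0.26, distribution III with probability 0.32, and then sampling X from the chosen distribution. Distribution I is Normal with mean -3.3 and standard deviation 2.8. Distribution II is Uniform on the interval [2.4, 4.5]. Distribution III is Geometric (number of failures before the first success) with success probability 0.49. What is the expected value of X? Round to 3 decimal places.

Component means — I: -3.3; II: 3.45; III: 1.04082.
E[X] = 0.42·-3.3 + 0.26·3.45 + 0.32·1.04082 = -0.155939.

-0.156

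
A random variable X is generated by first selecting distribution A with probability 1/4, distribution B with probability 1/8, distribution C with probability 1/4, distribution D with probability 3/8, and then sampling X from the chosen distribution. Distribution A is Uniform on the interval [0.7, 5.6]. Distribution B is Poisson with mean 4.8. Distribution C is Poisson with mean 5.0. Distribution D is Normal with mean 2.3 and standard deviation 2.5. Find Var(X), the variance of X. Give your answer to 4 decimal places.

6.0383

Per component, A: μ=3.15, E[X²]=11.9233; B: μ=4.8, E[X²]=27.84; C: μ=5, E[X²]=30; D: μ=2.3, E[X²]=11.54.
E[X] = 0.25·3.15 + 0.125·4.8 + 0.25·5 + 0.375·2.3 = 3.5.
E[X²] = 0.25·11.9233 + 0.125·27.84 + 0.25·30 + 0.375·11.54 = 18.2883.
Var(X) = E[X²] − (E[X])² = 18.2883 − 12.25 = 6.03833.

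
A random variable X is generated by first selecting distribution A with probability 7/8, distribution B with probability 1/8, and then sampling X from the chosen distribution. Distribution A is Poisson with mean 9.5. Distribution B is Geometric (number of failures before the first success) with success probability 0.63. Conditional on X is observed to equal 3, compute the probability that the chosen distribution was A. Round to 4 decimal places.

0.7012

Likelihoods P(X=3 | ·): A: 0.010696; B: 0.0319114.
Posterior ∝ prior × likelihood. Numerator for A: 0.875·0.010696 = 0.00935901.
Normalizing constant: 0.875·0.010696 + 0.125·0.0319114 = 0.0133479.
P(A | observation) = 0.00935901 / 0.0133479 = 0.701158.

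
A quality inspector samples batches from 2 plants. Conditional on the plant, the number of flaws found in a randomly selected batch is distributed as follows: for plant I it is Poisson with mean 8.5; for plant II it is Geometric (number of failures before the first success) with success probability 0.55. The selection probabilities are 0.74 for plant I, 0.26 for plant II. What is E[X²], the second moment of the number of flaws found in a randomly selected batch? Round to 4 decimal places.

For each component E[X²] = Var + (mean)², giving I: 80.75; II: 2.15702.
Overall E[X²] = 0.74·80.75 + 0.26·2.15702 = 60.3158.

60.3158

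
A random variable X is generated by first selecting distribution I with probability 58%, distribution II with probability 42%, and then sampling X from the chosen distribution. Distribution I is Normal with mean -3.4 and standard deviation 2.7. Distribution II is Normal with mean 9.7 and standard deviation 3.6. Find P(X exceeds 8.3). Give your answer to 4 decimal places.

0.2736

Conditional on each component, P(X > 8.3): I: 7.34342e-06; II: 0.651321.
By total probability, P(X > 8.3) = 0.58·7.34342e-06 + 0.42·0.651321 = 0.273559.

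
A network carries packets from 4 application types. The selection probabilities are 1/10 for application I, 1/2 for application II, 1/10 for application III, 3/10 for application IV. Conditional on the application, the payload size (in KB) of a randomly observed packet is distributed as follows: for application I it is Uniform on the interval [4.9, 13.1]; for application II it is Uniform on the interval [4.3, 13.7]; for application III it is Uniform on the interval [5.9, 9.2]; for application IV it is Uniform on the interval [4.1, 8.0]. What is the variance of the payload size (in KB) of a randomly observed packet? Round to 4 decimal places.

6.4731

Per component, I: μ=9, E[X²]=86.6033; II: μ=9, E[X²]=88.3633; III: μ=7.55, E[X²]=57.91; IV: μ=6.05, E[X²]=37.87.
E[X] = 0.1·9 + 0.5·9 + 0.1·7.55 + 0.3·6.05 = 7.97.
E[X²] = 0.1·86.6033 + 0.5·88.3633 + 0.1·57.91 + 0.3·37.87 = 69.994.
Var(X) = E[X²] − (E[X])² = 69.994 − 63.5209 = 6.4731.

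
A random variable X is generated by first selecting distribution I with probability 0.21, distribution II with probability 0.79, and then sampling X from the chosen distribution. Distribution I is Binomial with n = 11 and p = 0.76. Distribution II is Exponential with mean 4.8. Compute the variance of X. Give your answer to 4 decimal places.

Per component, I: μ=8.36, E[X²]=71.896; II: μ=4.8, E[X²]=46.08.
E[X] = 0.21·8.36 + 0.79·4.8 = 5.5476.
E[X²] = 0.21·71.896 + 0.79·46.08 = 51.5014.
Var(X) = E[X²] − (E[X])² = 51.5014 − 30.7759 = 20.7255.

20.7255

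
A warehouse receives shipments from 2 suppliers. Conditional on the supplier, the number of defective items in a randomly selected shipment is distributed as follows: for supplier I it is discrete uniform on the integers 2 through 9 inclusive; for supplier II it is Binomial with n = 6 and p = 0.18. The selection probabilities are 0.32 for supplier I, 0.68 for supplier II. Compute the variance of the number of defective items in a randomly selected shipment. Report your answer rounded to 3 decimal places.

6.533

Per component, I: μ=5.5, E[X²]=35.5; II: μ=1.08, E[X²]=2.052.
E[X] = 0.32·5.5 + 0.68·1.08 = 2.4944.
E[X²] = 0.32·35.5 + 0.68·2.052 = 12.7554.
Var(X) = E[X²] − (E[X])² = 12.7554 − 6.22203 = 6.53333.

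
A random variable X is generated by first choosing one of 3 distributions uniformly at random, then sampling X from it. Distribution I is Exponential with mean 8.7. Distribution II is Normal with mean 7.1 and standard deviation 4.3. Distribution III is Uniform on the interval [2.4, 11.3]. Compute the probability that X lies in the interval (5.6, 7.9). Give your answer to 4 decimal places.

0.1969

Conditional on each component, P(5.6 < X < 7.9): I: 0.122045; II: 0.21019; III: 0.258427.
By total probability, P(5.6 < X < 7.9) = 0.333333·0.122045 + 0.333333·0.21019 + 0.333333·0.258427 = 0.196887.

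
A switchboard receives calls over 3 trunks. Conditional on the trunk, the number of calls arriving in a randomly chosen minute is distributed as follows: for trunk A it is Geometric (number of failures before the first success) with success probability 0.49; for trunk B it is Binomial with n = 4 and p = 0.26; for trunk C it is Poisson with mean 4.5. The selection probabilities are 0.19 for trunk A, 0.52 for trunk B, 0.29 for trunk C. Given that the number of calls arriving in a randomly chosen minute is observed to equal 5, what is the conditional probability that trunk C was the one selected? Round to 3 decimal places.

Likelihoods P(X=5 | ·): A: 0.0169062; B: 0; C: 0.170827.
Posterior ∝ prior × likelihood. Numerator for C: 0.29·0.170827 = 0.0495398.
Normalizing constant: 0.19·0.0169062 + 0.52·0 + 0.29·0.170827 = 0.052752.
P(C | observation) = 0.0495398 / 0.052752 = 0.939108.

0.939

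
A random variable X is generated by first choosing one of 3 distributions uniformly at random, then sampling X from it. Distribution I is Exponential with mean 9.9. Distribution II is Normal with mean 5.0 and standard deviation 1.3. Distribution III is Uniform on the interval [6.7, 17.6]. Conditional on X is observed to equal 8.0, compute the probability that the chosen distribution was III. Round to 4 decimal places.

0.5800

Likelihoods f(8.0 | ·): I: 0.0450215; II: 0.0214073; III: 0.0917431.
Posterior ∝ prior × likelihood. Numerator for III: 0.333333·0.0917431 = 0.030581.
Normalizing constant: 0.333333·0.0450215 + 0.333333·0.0214073 + 0.333333·0.0917431 = 0.052724.
P(III | observation) = 0.030581 / 0.052724 = 0.580022.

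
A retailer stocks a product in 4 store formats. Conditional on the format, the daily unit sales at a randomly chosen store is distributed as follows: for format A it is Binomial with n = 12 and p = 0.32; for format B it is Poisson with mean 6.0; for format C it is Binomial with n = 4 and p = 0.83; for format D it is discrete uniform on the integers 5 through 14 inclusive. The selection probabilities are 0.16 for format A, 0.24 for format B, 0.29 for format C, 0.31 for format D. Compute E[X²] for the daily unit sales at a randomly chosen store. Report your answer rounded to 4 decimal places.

For each component E[X²] = Var + (mean)², giving A: 17.3568; B: 42; C: 11.5868; D: 98.5.
Overall E[X²] = 0.16·17.3568 + 0.24·42 + 0.29·11.5868 + 0.31·98.5 = 46.7523.

46.7523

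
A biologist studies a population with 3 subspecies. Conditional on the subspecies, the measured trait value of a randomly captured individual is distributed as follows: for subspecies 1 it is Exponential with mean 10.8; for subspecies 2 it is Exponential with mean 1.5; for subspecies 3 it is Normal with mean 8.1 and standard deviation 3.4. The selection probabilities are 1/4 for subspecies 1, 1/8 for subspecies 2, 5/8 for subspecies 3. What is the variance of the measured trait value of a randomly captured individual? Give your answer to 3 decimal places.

43.911

Per component, 1: μ=10.8, E[X²]=233.28; 2: μ=1.5, E[X²]=4.5; 3: μ=8.1, E[X²]=77.17.
E[X] = 0.25·10.8 + 0.125·1.5 + 0.625·8.1 = 7.95.
E[X²] = 0.25·233.28 + 0.125·4.5 + 0.625·77.17 = 107.114.
Var(X) = E[X²] − (E[X])² = 107.114 − 63.2025 = 43.9113.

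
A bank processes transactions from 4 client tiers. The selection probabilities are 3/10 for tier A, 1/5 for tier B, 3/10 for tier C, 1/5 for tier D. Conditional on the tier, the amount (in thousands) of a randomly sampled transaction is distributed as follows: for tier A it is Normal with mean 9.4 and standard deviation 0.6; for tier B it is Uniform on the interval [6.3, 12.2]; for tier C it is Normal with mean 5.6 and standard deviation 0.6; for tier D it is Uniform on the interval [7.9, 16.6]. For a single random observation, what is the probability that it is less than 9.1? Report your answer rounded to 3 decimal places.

Conditional on each tier, P(X < 9.1): A: 0.308538; B: 0.474576; C: 1; D: 0.137931.
By total probability, P(X < 9.1) = 0.3·0.308538 + 0.2·0.474576 + 0.3·1 + 0.2·0.137931 = 0.515063.

0.515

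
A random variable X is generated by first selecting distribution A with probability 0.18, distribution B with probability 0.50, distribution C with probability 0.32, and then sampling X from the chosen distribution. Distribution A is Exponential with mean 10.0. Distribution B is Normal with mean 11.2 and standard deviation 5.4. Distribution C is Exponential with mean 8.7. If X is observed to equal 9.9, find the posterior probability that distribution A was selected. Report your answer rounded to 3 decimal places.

Likelihoods f(9.9 | ·): A: 0.0371577; B: 0.0717681; C: 0.0368369.
Posterior ∝ prior × likelihood. Numerator for A: 0.18·0.0371577 = 0.00668838.
Normalizing constant: 0.18·0.0371577 + 0.5·0.0717681 + 0.32·0.0368369 = 0.0543602.
P(A | observation) = 0.00668838 / 0.0543602 = 0.123038.

0.123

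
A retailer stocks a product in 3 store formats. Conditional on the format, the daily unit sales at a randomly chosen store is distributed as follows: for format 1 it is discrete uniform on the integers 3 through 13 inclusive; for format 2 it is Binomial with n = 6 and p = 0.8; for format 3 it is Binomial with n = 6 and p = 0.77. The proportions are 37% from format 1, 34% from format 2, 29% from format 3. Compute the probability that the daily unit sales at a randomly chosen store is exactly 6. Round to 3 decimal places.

0.183

Conditional on each format, P(X = 6): 1: 0.0909091; 2: 0.262144; 3: 0.208422.
By total probability, P(X = 6) = 0.37·0.0909091 + 0.34·0.262144 + 0.29·0.208422 = 0.183208.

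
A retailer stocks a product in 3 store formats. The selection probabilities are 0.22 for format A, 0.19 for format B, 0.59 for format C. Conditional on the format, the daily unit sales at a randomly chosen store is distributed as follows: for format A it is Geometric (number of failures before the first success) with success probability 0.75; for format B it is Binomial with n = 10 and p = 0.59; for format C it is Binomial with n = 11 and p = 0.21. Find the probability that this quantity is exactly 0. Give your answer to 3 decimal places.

0.209

Conditional on each format, P(X = 0): A: 0.75; B: 0.000134227; C: 0.0747994.
By total probability, P(X = 0) = 0.22·0.75 + 0.19·0.000134227 + 0.59·0.0747994 = 0.209157.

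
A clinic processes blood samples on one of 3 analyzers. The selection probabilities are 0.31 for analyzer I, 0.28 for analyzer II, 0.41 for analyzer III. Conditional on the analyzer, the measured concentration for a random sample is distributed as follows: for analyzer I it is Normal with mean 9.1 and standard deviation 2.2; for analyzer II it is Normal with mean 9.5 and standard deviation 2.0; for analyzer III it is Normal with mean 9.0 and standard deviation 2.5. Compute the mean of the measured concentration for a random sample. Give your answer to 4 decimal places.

9.1710

Component means — I: 9.1; II: 9.5; III: 9.
E[X] = 0.31·9.1 + 0.28·9.5 + 0.41·9 = 9.171.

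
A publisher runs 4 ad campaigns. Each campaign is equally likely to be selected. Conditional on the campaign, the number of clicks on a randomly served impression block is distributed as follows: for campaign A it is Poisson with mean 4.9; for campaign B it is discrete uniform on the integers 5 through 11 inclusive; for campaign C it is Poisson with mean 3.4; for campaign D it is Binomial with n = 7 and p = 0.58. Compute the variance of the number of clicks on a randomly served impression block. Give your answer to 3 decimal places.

6.607

Per component, A: μ=4.9, E[X²]=28.91; B: μ=8, E[X²]=68; C: μ=3.4, E[X²]=14.96; D: μ=4.06, E[X²]=18.1888.
E[X] = 0.25·4.9 + 0.25·8 + 0.25·3.4 + 0.25·4.06 = 5.09.
E[X²] = 0.25·28.91 + 0.25·68 + 0.25·14.96 + 0.25·18.1888 = 32.5147.
Var(X) = E[X²] − (E[X])² = 32.5147 − 25.9081 = 6.6066.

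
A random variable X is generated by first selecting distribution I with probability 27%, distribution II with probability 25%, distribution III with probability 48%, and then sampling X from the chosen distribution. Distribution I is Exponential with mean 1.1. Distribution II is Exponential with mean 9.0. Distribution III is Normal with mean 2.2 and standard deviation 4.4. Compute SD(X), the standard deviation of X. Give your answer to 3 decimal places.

6.308

Per component, I: μ=1.1, E[X²]=2.42; II: μ=9, E[X²]=162; III: μ=2.2, E[X²]=24.2.
E[X] = 0.27·1.1 + 0.25·9 + 0.48·2.2 = 3.603.
E[X²] = 0.27·2.42 + 0.25·162 + 0.48·24.2 = 52.7694.
Var(X) = E[X²] − (E[X])² = 52.7694 − 12.9816 = 39.7878.
SD(X) = √39.7878 = 6.30776.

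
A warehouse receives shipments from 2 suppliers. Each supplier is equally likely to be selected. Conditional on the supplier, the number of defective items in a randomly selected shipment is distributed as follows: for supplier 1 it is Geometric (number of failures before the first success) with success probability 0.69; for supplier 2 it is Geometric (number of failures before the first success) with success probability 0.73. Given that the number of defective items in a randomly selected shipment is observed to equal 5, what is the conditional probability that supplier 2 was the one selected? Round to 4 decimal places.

Likelihoods P(X=5 | ·): 1: 0.00197541; 2: 0.00104747.
Posterior ∝ prior × likelihood. Numerator for 2: 0.5·0.00104747 = 0.000523735.
Normalizing constant: 0.5·0.00197541 + 0.5·0.00104747 = 0.00151144.
P(2 | observation) = 0.000523735 / 0.00151144 = 0.346514.

0.3465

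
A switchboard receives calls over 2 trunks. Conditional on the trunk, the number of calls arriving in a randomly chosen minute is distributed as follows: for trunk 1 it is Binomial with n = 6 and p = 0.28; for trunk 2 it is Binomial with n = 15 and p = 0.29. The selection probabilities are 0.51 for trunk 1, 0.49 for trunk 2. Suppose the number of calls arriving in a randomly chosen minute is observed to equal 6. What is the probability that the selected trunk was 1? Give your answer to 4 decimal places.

Likelihoods P(X=6 | ·): 1: 0.00048189; 2: 0.136495.
Posterior ∝ prior × likelihood. Numerator for 1: 0.51·0.00048189 = 0.000245764.
Normalizing constant: 0.51·0.00048189 + 0.49·0.136495 = 0.0671284.
P(1 | observation) = 0.000245764 / 0.0671284 = 0.0036611.

0.0037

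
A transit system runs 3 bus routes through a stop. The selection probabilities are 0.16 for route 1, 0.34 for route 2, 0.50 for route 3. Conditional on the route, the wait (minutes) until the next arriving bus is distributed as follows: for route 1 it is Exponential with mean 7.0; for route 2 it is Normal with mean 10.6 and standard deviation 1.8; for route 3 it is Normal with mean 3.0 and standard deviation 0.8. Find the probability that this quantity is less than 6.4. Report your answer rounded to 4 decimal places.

0.5992

Conditional on each route, P(X < 6.4): 1: 0.599197; 2: 0.00981533; 3: 0.999989.
By total probability, P(X < 6.4) = 0.16·0.599197 + 0.34·0.00981533 + 0.5·0.999989 = 0.599203.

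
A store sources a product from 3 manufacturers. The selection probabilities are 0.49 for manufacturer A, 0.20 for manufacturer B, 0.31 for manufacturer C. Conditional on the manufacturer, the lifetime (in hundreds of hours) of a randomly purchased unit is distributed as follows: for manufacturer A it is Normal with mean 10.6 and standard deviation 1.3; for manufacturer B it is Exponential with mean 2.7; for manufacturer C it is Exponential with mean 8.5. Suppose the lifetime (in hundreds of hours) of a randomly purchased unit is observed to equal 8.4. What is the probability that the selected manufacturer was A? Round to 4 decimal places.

Likelihoods f(8.4 | ·): A: 0.0732955; B: 0.0165005; C: 0.0437921.
Posterior ∝ prior × likelihood. Numerator for A: 0.49·0.0732955 = 0.0359148.
Normalizing constant: 0.49·0.0732955 + 0.2·0.0165005 + 0.31·0.0437921 = 0.0527905.
P(A | observation) = 0.0359148 / 0.0527905 = 0.680328.

0.6803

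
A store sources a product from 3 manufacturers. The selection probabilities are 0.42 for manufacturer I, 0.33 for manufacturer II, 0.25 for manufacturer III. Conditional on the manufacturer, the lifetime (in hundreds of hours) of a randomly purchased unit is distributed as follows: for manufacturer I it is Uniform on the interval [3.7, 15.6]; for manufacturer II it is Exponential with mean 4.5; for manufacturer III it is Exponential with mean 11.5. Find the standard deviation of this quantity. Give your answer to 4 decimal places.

7.2649

Per component, I: μ=9.65, E[X²]=104.923; II: μ=4.5, E[X²]=40.5; III: μ=11.5, E[X²]=264.5.
E[X] = 0.42·9.65 + 0.33·4.5 + 0.25·11.5 = 8.413.
E[X²] = 0.42·104.923 + 0.33·40.5 + 0.25·264.5 = 123.558.
Var(X) = E[X²] − (E[X])² = 123.558 − 70.7786 = 52.7792.
SD(X) = √52.7792 = 7.26493.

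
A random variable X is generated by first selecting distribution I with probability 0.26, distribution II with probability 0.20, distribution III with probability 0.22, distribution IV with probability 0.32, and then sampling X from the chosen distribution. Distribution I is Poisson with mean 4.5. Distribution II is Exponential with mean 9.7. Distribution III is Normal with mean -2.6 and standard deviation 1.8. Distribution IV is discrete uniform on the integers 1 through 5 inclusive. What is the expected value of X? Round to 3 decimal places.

3.498

Component means — I: 4.5; II: 9.7; III: -2.6; IV: 3.
E[X] = 0.26·4.5 + 0.2·9.7 + 0.22·-2.6 + 0.32·3 = 3.498.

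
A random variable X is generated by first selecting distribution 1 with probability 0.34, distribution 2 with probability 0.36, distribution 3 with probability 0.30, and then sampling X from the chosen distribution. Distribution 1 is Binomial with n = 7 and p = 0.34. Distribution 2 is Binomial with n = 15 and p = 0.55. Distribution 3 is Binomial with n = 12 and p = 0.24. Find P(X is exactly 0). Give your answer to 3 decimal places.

Conditional on each component, P(X = 0): 1: 0.0545516; 2: 6.2833e-06; 3: 0.0371333.
By total probability, P(X = 0) = 0.34·0.0545516 + 0.36·6.2833e-06 + 0.3·0.0371333 = 0.0296898.

0.030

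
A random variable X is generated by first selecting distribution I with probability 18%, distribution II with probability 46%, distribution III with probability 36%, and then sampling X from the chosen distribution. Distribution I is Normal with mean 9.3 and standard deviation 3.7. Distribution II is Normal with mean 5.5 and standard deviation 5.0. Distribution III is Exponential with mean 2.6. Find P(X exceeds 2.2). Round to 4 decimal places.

Conditional on each component, P(X > 2.2): I: 0.972503; II: 0.745373; III: 0.429062.
By total probability, P(X > 2.2) = 0.18·0.972503 + 0.46·0.745373 + 0.36·0.429062 = 0.672384.

0.6724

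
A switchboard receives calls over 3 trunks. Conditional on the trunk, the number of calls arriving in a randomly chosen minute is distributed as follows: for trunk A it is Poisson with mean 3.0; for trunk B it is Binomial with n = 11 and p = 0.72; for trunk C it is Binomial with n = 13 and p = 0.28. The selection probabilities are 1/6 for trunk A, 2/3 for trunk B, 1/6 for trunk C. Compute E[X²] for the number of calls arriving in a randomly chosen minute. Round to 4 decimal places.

47.9411

For each component E[X²] = Var + (mean)², giving A: 12; B: 64.944; C: 15.8704.
Overall E[X²] = 0.166667·12 + 0.666667·64.944 + 0.166667·15.8704 = 47.9411.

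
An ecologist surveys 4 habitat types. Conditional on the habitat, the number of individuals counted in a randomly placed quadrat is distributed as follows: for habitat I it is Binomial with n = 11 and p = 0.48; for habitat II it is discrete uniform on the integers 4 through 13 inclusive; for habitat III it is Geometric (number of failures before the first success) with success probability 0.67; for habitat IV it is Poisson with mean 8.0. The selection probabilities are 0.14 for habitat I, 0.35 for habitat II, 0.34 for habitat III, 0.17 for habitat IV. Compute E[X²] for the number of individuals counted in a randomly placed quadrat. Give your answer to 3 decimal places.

For each component E[X²] = Var + (mean)², giving I: 30.624; II: 80.5; III: 0.977723; IV: 72.
Overall E[X²] = 0.14·30.624 + 0.35·80.5 + 0.34·0.977723 + 0.17·72 = 45.0348.

45.035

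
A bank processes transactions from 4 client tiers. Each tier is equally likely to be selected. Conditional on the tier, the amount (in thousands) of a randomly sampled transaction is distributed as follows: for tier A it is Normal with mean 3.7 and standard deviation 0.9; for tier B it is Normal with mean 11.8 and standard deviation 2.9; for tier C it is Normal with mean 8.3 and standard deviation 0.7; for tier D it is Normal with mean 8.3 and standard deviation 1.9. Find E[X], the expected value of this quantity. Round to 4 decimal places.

Component means — A: 3.7; B: 11.8; C: 8.3; D: 8.3.
E[X] = 0.25·3.7 + 0.25·11.8 + 0.25·8.3 + 0.25·8.3 = 8.025.

8.0250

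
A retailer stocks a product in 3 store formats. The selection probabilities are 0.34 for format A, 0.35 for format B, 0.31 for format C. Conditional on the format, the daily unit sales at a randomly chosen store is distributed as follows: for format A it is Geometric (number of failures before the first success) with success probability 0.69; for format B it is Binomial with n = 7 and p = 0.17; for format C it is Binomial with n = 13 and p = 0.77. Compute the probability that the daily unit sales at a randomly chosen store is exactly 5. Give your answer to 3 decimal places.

0.002

Conditional on each format, P(X = 5): A: 0.00197541; B: 0.00205409; C: 0.00272807.
By total probability, P(X = 5) = 0.34·0.00197541 + 0.35·0.00205409 + 0.31·0.00272807 = 0.00223627.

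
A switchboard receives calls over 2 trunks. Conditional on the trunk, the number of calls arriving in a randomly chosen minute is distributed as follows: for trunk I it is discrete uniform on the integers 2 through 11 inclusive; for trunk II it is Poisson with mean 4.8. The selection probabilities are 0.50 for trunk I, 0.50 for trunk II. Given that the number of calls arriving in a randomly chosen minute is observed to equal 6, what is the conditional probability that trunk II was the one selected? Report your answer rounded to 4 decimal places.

0.5830

Likelihoods P(X=6 | ·): I: 0.1; II: 0.139798.
Posterior ∝ prior × likelihood. Numerator for II: 0.5·0.139798 = 0.0698991.
Normalizing constant: 0.5·0.1 + 0.5·0.139798 = 0.119899.
P(II | observation) = 0.0698991 / 0.119899 = 0.582983.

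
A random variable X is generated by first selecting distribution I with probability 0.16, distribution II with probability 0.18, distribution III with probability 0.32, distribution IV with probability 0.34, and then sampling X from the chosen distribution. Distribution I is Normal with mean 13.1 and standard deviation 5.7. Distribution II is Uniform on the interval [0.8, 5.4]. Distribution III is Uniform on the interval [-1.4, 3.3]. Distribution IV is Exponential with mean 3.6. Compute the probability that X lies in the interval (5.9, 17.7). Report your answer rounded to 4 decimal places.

Conditional on each component, P(5.9 < X < 17.7): I: 0.686906; II: 0; III: 0; IV: 0.186872.
By total probability, P(5.9 < X < 17.7) = 0.16·0.686906 + 0.18·0 + 0.32·0 + 0.34·0.186872 = 0.173441.

0.1734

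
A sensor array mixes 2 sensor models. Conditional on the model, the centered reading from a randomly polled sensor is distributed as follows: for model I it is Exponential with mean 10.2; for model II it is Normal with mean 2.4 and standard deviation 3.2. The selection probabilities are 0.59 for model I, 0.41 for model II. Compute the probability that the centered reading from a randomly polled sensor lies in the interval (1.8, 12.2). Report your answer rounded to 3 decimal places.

0.551

Conditional on each model, P(1.8 < X < 12.2): I: 0.535846; II: 0.573268.
By total probability, P(1.8 < X < 12.2) = 0.59·0.535846 + 0.41·0.573268 = 0.551189.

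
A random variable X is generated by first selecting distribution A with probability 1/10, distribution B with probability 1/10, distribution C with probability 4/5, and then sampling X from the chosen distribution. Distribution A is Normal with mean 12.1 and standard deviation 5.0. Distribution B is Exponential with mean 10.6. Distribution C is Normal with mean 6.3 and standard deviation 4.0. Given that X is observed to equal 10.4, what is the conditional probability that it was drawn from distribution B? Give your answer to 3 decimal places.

0.061

Likelihoods f(10.4 | ·): A: 0.0753074; B: 0.0353666; C: 0.0589807.
Posterior ∝ prior × likelihood. Numerator for B: 0.1·0.0353666 = 0.00353666.
Normalizing constant: 0.1·0.0753074 + 0.1·0.0353666 + 0.8·0.0589807 = 0.0582519.
P(B | observation) = 0.00353666 / 0.0582519 = 0.0607132.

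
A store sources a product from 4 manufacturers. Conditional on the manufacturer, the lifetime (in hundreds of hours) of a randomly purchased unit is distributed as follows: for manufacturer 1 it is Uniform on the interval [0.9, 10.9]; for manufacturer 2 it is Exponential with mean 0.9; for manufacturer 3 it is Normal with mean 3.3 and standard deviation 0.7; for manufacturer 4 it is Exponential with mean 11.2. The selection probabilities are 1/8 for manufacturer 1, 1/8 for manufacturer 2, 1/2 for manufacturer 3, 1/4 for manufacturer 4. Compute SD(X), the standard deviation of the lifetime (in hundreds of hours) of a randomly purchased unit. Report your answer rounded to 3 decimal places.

6.776

Per component, 1: μ=5.9, E[X²]=43.1433; 2: μ=0.9, E[X²]=1.62; 3: μ=3.3, E[X²]=11.38; 4: μ=11.2, E[X²]=250.88.
E[X] = 0.125·5.9 + 0.125·0.9 + 0.5·3.3 + 0.25·11.2 = 5.3.
E[X²] = 0.125·43.1433 + 0.125·1.62 + 0.5·11.38 + 0.25·250.88 = 74.0054.
Var(X) = E[X²] − (E[X])² = 74.0054 − 28.09 = 45.9154.
SD(X) = √45.9154 = 6.77609.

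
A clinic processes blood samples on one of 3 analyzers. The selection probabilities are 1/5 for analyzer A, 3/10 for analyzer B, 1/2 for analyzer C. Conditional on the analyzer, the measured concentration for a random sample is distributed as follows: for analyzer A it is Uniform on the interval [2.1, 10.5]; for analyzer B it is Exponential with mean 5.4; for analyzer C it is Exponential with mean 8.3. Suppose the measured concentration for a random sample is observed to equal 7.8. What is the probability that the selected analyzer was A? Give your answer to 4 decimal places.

Likelihoods f(7.8 | ·): A: 0.119048; B: 0.0436809; C: 0.0470749.
Posterior ∝ prior × likelihood. Numerator for A: 0.2·0.119048 = 0.0238095.
Normalizing constant: 0.2·0.119048 + 0.3·0.0436809 + 0.5·0.0470749 = 0.0604513.
P(A | observation) = 0.0238095 / 0.0604513 = 0.393863.

0.3939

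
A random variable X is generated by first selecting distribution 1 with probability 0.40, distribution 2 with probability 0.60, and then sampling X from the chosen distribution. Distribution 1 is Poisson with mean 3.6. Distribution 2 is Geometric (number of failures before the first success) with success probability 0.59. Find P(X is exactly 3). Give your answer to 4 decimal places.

Conditional on each component, P(X = 3): 1: 0.212469; 2: 0.0406634.
By total probability, P(X = 3) = 0.4·0.212469 + 0.6·0.0406634 = 0.109386.

0.1094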